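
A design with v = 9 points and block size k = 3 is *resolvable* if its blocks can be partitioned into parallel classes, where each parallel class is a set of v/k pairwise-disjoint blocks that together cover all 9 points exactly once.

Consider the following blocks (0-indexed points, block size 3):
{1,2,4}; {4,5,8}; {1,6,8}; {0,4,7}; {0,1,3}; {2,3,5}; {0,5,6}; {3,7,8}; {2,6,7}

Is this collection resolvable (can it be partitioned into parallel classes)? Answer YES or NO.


v = 9, block size k = 3, number of blocks = 9.
For resolvability, blocks must partition into parallel classes of size v/k = 3.
Total blocks must therefore be a multiple of 3: 9 = 3·3 + 0 ⇒ divisible ✓.
Greedy packing gives 3 candidate class(es). Each should be a full parallel class (size 3, covers all 9 points).
  Class 1 (3 blocks): {1,2,4}; {0,5,6}; {3,7,8}. Points covered: [0, 1, 2, 3, 4, 5, 6, 7, 8].
  Class 2 (3 blocks): {4,5,8}; {0,1,3}; {2,6,7}. Points covered: [0, 1, 2, 3, 4, 5, 6, 7, 8].
  Class 3 (3 blocks): {1,6,8}; {0,4,7}; {2,3,5}. Points covered: [0, 1, 2, 3, 4, 5, 6, 7, 8].
All classes full (size 3)? YES. All classes cover every point? YES.
Resolvable? YES.

YES


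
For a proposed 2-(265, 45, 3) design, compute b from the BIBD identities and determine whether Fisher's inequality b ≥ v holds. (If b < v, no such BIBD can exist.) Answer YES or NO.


b = λv(v − 1)/(k(k − 1)) = 3·265·264/(45·44) = 209880/1980 = 106.
Compare with v = 265: b < v, so Fisher's inequality fails.

NO


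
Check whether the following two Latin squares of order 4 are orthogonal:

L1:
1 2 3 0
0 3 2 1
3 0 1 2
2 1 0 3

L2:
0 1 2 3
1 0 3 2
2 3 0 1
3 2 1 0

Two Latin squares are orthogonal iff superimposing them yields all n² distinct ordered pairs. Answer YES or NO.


Form the n² = 16 superimposed pairs (L1[i][j], L2[i][j]), row by row (rows and columns indexed from 0):
row 0: (1,0) (2,1) (3,2) (0,3)
row 1: (0,1) (3,0) (2,3) (1,2)
row 2: (3,2) (0,3) (1,0) (2,1)
row 3: (2,3) (1,2) (0,1) (3,0)
Orthogonality requires all 16 pairs distinct.
But the pair (3,2) repeats: cell (0,2) has L1 = 3, L2 = 2, and cell (2,0) has L1 = 3, L2 = 2.
A repeated pair means some other pair never occurs (only 8 distinct pairs out of 16), so the squares are not orthogonal.
Conclusion: NO.

NO


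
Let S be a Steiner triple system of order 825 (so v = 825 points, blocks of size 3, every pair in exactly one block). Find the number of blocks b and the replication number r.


An STS(v) is a 2-(v, 3, 1) BIBD: block size k = 3, λ = 1.
Replication: r(k − 1) = λ(v − 1) ⇒ r·2 = 825 − 1 = 824 ⇒ r = 412.
Block count: bk = vr ⇒ b·3 = 825·412 = 339900 ⇒ b = 113300.

r = 412, b = 113300.


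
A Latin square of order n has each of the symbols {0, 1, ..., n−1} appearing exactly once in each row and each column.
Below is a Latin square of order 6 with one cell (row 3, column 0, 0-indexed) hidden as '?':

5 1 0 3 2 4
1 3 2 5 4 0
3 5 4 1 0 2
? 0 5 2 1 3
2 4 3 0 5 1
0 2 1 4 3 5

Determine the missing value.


Row 3 contains symbols [0, 1, 2, 3, 5] — missing [4].
Column 0 contains symbols [0, 1, 2, 3, 5] — missing [4].
The missing symbol must appear in both missing sets; intersection = [4].
Therefore the hidden value is 4.

Missing value = 4.


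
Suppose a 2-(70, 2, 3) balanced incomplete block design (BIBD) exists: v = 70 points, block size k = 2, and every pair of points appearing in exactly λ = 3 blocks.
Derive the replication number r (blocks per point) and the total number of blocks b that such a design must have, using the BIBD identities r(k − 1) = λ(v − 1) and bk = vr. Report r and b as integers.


Any 2-(v, k, λ) BIBD satisfies two necessary conditions:
  (i)  Each point sits in r blocks, and counting incidences through any fixed point gives r(k − 1) = λ(v − 1), so r = λ(v − 1)/(k − 1).
  (ii) Total incidences bk = vr, so b = vr/k.
Step 1: r = λ(v − 1)/(k − 1) = 3·(70 − 1)/(2 − 1) = 3·69/1 = 207/1 = 207.
Step 2: b = vr/k = 70·207/2 = 14490/2 = 7245.
Check integrality: r = 207 ∈ Z ✓, b = 7245 ∈ Z ✓.
(These identities are necessary conditions: they determine r and b for any design with these parameters, but do not by themselves prove that one exists.)

r = 207, b = 7245.


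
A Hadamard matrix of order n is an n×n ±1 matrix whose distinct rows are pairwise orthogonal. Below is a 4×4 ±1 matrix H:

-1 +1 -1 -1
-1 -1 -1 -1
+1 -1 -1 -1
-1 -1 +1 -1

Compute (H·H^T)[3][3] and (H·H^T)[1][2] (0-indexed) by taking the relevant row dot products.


Row 1 of H: [-1, -1, -1, -1].
Row 2 of H: [1, -1, -1, -1].
Row 3 of H: [-1, -1, 1, -1].
(H·H^T)[3][3] = Σ_j H[3][j]·H[3][j] = (-1)² + (-1)² + (1)² + (-1)² = 1 + 1 + 1 + 1 = 4.
(H·H^T)[1][2] = Σ_j H[1][j]·H[2][j] = (-1)·(1) + (-1)·(-1) + (-1)·(-1) + (-1)·(-1) = -1 + 1 + 1 + 1 = 2.
Rows 1 and 2 are not orthogonal (dot product = 2 ≠ 0), so H is not a Hadamard matrix.

(3,3) entry = 4; (1,2) entry = 2.


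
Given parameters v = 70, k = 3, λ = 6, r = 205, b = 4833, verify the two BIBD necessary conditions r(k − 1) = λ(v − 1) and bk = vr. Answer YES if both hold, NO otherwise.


Condition (i): r(k − 1) = 205·2 = 410; λ(v − 1) = 6·69 = 414. Match? NO.
Condition (ii): bk = 4833·3 = 14499; vr = 70·205 = 14350. Match? NO.
Both conditions hold? NO.

NO


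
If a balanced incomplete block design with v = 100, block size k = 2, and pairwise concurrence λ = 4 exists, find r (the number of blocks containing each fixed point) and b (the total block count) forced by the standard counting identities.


Any 2-(v, k, λ) BIBD satisfies two necessary conditions:
  (i)  Each point sits in r blocks, and counting incidences through any fixed point gives r(k − 1) = λ(v − 1), so r = λ(v − 1)/(k − 1).
  (ii) Total incidences bk = vr, so b = vr/k.
Step 1: r = λ(v − 1)/(k − 1) = 4·(100 − 1)/(2 − 1) = 4·99/1 = 396/1 = 396.
Step 2: b = vr/k = 100·396/2 = 39600/2 = 19800.
Check integrality: r = 396 ∈ Z ✓, b = 19800 ∈ Z ✓.
(These identities are necessary conditions: they determine r and b for any design with these parameters, but do not by themselves prove that one exists.)

r = 396, b = 19800.


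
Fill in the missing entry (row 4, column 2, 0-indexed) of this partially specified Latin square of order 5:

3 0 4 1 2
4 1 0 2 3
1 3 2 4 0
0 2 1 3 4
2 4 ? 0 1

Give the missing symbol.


Row 4 contains symbols [0, 1, 2, 4] — missing [3].
Column 2 contains symbols [0, 1, 2, 4] — missing [3].
The missing symbol must appear in both missing sets; intersection = [3].
Therefore the hidden value is 3.

Missing value = 3.


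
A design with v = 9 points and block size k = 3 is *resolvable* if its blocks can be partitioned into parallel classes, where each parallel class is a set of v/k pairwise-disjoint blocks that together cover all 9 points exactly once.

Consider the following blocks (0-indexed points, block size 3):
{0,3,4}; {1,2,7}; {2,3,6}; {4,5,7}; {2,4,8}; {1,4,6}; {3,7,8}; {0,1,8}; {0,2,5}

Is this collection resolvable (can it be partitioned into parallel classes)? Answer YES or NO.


v = 9, block size k = 3, number of blocks = 9.
For resolvability, blocks must partition into parallel classes of size v/k = 3.
Total blocks must therefore be a multiple of 3: 9 = 3·3 + 0 ⇒ divisible ✓.
Consider block {0,3,4}. The only other block(s) in the collection disjoint from it are {1,2,7} — just 1 block(s). Any parallel class containing {0,3,4} would need 2 other blocks each disjoint from it, so no parallel class of size 3 can contain {0,3,4}.
Since every block must belong to some parallel class in a resolution, the collection cannot be partitioned into parallel classes.
Resolvable? NO.

NO


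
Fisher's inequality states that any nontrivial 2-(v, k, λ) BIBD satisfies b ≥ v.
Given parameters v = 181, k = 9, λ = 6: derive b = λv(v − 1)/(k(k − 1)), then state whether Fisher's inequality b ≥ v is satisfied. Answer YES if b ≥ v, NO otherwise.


r = λ(v − 1)/(k − 1) = 6·180/8 = 135.
b = vr/k = 181·135/9 = 2715.
Fisher's inequality: b ≥ v ⇔ 2715 ≥ 181? YES.

YES


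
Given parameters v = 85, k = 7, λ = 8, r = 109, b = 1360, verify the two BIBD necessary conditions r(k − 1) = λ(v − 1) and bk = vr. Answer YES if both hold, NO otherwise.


Condition (i): r(k − 1) = 109·6 = 654; λ(v − 1) = 8·84 = 672. Match? NO.
Condition (ii): bk = 1360·7 = 9520; vr = 85·109 = 9265. Match? NO.
Both conditions hold? NO.

NO


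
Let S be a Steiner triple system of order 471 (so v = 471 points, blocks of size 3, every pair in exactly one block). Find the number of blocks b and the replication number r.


An STS(v) is a 2-(v, 3, 1) BIBD: block size k = 3, λ = 1.
Replication: r(k − 1) = λ(v − 1) ⇒ r·2 = 471 − 1 = 470 ⇒ r = 235.
Block count: bk = vr ⇒ b·3 = 471·235 = 110685 ⇒ b = 36895.

r = 235, b = 36895.


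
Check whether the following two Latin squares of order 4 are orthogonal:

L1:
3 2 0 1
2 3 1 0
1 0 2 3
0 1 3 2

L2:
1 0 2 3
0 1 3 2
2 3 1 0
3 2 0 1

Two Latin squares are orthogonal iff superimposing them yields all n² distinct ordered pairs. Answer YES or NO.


Form the n² = 16 superimposed pairs (L1[i][j], L2[i][j]), row by row (rows and columns indexed from 0):
row 0: (3,1) (2,0) (0,2) (1,3)
row 1: (2,0) (3,1) (1,3) (0,2)
row 2: (1,2) (0,3) (2,1) (3,0)
row 3: (0,3) (1,2) (3,0) (2,1)
Orthogonality requires all 16 pairs distinct.
But the pair (2,0) repeats: cell (0,1) has L1 = 2, L2 = 0, and cell (1,0) has L1 = 2, L2 = 0.
A repeated pair means some other pair never occurs (only 8 distinct pairs out of 16), so the squares are not orthogonal.
Conclusion: NO.

NO


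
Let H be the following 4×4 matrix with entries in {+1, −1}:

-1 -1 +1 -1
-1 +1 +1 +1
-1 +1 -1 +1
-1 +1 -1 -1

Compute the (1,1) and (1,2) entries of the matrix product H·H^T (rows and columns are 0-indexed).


Row 1 of H: [-1, 1, 1, 1].
Row 2 of H: [-1, 1, -1, 1].
(H·H^T)[1][1] = Σ_j H[1][j]·H[1][j] = (-1)² + (1)² + (1)² + (1)² = 1 + 1 + 1 + 1 = 4.
(H·H^T)[1][2] = Σ_j H[1][j]·H[2][j] = (-1)·(-1) + (1)·(1) + (1)·(-1) + (1)·(1) = 1 + 1 + -1 + 1 = 2.
Rows 1 and 2 are not orthogonal (dot product = 2 ≠ 0), so H is not a Hadamard matrix.

(1,1) entry = 4; (1,2) entry = 2.


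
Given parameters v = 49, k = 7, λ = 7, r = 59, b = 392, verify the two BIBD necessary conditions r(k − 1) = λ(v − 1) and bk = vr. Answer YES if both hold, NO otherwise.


Condition (i): r(k − 1) = 59·6 = 354; λ(v − 1) = 7·48 = 336. Match? NO.
Condition (ii): bk = 392·7 = 2744; vr = 49·59 = 2891. Match? NO.
Both conditions hold? NO.

NO


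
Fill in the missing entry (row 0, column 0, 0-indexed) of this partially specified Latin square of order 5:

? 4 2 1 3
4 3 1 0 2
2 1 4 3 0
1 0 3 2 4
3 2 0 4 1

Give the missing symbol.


Row 0 contains symbols [1, 2, 3, 4] — missing [0].
Column 0 contains symbols [1, 2, 3, 4] — missing [0].
The missing symbol must appear in both missing sets; intersection = [0].
Therefore the hidden value is 0.

Missing value = 0.


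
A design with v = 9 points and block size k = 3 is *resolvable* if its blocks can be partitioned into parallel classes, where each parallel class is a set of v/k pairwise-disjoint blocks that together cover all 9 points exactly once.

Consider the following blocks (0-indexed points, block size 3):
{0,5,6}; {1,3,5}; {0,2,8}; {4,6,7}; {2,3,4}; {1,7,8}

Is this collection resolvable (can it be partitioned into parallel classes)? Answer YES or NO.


v = 9, block size k = 3, number of blocks = 6.
For resolvability, blocks must partition into parallel classes of size v/k = 3.
Total blocks must therefore be a multiple of 3: 6 = 3·2 + 0 ⇒ divisible ✓.
Greedy packing gives 2 candidate class(es). Each should be a full parallel class (size 3, covers all 9 points).
  Class 1 (3 blocks): {0,5,6}; {2,3,4}; {1,7,8}. Points covered: [0, 1, 2, 3, 4, 5, 6, 7, 8].
  Class 2 (3 blocks): {1,3,5}; {0,2,8}; {4,6,7}. Points covered: [0, 1, 2, 3, 4, 5, 6, 7, 8].
All classes full (size 3)? YES. All classes cover every point? YES.
Resolvable? YES.

YES


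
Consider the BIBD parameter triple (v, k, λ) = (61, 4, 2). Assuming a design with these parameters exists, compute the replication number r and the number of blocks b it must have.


Any 2-(v, k, λ) BIBD satisfies two necessary conditions:
  (i)  Each point sits in r blocks, and counting incidences through any fixed point gives r(k − 1) = λ(v − 1), so r = λ(v − 1)/(k − 1).
  (ii) Total incidences bk = vr, so b = vr/k.
Step 1: r = λ(v − 1)/(k − 1) = 2·(61 − 1)/(4 − 1) = 2·60/3 = 120/3 = 40.
Step 2: b = vr/k = 61·40/4 = 2440/4 = 610.
Check integrality: r = 40 ∈ Z ✓, b = 610 ∈ Z ✓.
(These identities are necessary conditions: they determine r and b for any design with these parameters, but do not by themselves prove that one exists.)

r = 40, b = 610.


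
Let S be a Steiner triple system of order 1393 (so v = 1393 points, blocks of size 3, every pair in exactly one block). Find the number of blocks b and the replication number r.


An STS(v) is a 2-(v, 3, 1) BIBD: block size k = 3, λ = 1.
Replication: r(k − 1) = λ(v − 1) ⇒ r·2 = 1393 − 1 = 1392 ⇒ r = 696.
Block count: b = v(v − 1)/6 = 1393·1392/6 = 1939056/6 = 323176.

r = 696, b = 323176.


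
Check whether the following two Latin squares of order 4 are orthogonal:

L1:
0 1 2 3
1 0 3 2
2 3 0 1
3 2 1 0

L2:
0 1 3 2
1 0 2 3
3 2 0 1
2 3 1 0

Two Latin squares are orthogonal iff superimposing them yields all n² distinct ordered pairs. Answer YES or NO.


Form the n² = 16 superimposed pairs (L1[i][j], L2[i][j]), row by row (rows and columns indexed from 0):
row 0: (0,0) (1,1) (2,3) (3,2)
row 1: (1,1) (0,0) (3,2) (2,3)
row 2: (2,3) (3,2) (0,0) (1,1)
row 3: (3,2) (2,3) (1,1) (0,0)
Orthogonality requires all 16 pairs distinct.
But the pair (1,1) repeats: cell (0,1) has L1 = 1, L2 = 1, and cell (1,0) has L1 = 1, L2 = 1.
A repeated pair means some other pair never occurs (only 4 distinct pairs out of 16), so the squares are not orthogonal.
Conclusion: NO.

NO


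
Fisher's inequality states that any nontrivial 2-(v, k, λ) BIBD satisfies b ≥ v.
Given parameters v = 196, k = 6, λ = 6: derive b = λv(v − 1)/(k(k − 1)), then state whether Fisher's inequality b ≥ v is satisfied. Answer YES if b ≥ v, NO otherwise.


b = λv(v − 1)/(k(k − 1)) = 6·196·195/(6·5) = 229320/30 = 7644.
Compare with v = 196: b ≥ v, so Fisher's inequality holds.

YES


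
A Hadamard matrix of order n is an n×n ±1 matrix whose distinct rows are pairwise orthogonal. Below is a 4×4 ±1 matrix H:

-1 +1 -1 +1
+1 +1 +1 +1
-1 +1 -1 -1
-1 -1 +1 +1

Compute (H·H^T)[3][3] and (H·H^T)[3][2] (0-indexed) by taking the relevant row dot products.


Row 2 of H: [-1, 1, -1, -1].
Row 3 of H: [-1, -1, 1, 1].
(H·H^T)[3][3] = Σ_j H[3][j]·H[3][j] = (-1)² + (-1)² + (1)² + (1)² = 1 + 1 + 1 + 1 = 4.
(H·H^T)[3][2] = Σ_j H[3][j]·H[2][j] = (-1)·(-1) + (-1)·(1) + (1)·(-1) + (1)·(-1) = 1 + -1 + -1 + -1 = -2.
Rows 3 and 2 are not orthogonal (dot product = -2 ≠ 0), so H is not a Hadamard matrix.

(3,3) entry = 4; (3,2) entry = -2.


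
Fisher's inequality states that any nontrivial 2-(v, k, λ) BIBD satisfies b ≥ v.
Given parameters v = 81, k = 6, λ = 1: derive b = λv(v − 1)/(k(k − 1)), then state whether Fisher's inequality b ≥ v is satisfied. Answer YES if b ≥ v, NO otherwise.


b = λv(v − 1)/(k(k − 1)) = 1·81·80/(6·5) = 6480/30 = 216.
Compare with v = 81: b ≥ v, so Fisher's inequality holds.

YES


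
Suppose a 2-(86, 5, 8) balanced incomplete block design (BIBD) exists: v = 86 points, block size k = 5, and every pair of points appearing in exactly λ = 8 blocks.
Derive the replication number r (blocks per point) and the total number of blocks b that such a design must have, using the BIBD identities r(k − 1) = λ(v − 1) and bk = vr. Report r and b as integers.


Any 2-(v, k, λ) BIBD satisfies two necessary conditions:
  (i)  Each point sits in r blocks, and counting incidences through any fixed point gives r(k − 1) = λ(v − 1), so r = λ(v − 1)/(k − 1).
  (ii) Total incidences bk = vr, so b = vr/k.
Step 1: r = λ(v − 1)/(k − 1) = 8·(86 − 1)/(5 − 1) = 8·85/4 = 680/4 = 170.
Step 2: b = vr/k = 86·170/5 = 14620/5 = 2924.
Check integrality: r = 170 ∈ Z ✓, b = 2924 ∈ Z ✓.
(These identities are necessary conditions: they determine r and b for any design with these parameters, but do not by themselves prove that one exists.)

r = 170, b = 2924.


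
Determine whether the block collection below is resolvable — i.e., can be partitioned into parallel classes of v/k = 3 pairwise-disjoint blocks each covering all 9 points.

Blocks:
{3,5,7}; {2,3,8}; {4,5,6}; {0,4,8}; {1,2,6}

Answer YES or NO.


v = 9, block size k = 3, number of blocks = 5.
For resolvability, blocks must partition into parallel classes of size v/k = 3.
Total blocks must therefore be a multiple of 3: 5 = 3·1 + 2 ⇒ not divisible ✗.
Resolvable? NO.

NO


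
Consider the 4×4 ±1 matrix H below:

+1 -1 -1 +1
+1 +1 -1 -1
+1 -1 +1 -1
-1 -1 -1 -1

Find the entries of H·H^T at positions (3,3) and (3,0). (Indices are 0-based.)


Row 0 of H: [1, -1, -1, 1].
Row 3 of H: [-1, -1, -1, -1].
(H·H^T)[3][3] = Σ_j H[3][j]·H[3][j] = (-1)² + (-1)² + (-1)² + (-1)² = 1 + 1 + 1 + 1 = 4.
(H·H^T)[3][0] = Σ_j H[3][j]·H[0][j] = (-1)·(1) + (-1)·(-1) + (-1)·(-1) + (-1)·(1) = -1 + 1 + 1 + -1 = 0.
So rows 3 and 0 are orthogonal; the diagonal entry equals n = 4.

(3,3) entry = 4; (3,0) entry = 0.


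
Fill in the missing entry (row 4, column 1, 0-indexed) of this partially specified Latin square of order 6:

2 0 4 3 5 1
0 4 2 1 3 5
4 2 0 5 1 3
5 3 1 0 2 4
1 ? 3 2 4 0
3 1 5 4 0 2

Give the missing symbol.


Row 4 contains symbols [0, 1, 2, 3, 4] — missing [5].
Column 1 contains symbols [0, 1, 2, 3, 4] — missing [5].
The missing symbol must appear in both missing sets; intersection = [5].
Therefore the hidden value is 5.

Missing value = 5.


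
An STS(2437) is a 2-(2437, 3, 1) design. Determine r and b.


An STS(v) is a 2-(v, 3, 1) BIBD: block size k = 3, λ = 1.
Replication: r(k − 1) = λ(v − 1) ⇒ r·2 = 2437 − 1 = 2436 ⇒ r = 1218.
Block count: bk = vr ⇒ b·3 = 2437·1218 = 2968266 ⇒ b = 989422.
(Check via b = v(v − 1)/6 = 2437·2436/6 = 5936532/6 = 989422.)

r = 1218, b = 989422.


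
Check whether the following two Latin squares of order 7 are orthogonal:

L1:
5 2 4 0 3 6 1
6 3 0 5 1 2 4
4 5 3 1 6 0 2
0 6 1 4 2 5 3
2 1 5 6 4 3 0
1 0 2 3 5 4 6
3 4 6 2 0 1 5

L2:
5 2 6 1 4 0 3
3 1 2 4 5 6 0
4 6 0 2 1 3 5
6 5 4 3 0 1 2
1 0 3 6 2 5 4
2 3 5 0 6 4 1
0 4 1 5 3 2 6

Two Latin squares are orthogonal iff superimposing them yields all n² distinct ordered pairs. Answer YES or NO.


Form the n² = 49 superimposed pairs (L1[i][j], L2[i][j]), row by row (rows and columns indexed from 0):
row 0: (5,5) (2,2) (4,6) (0,1) (3,4) (6,0) (1,3)
row 1: (6,3) (3,1) (0,2) (5,4) (1,5) (2,6) (4,0)
row 2: (4,4) (5,6) (3,0) (1,2) (6,1) (0,3) (2,5)
row 3: (0,6) (6,5) (1,4) (4,3) (2,0) (5,1) (3,2)
row 4: (2,1) (1,0) (5,3) (6,6) (4,2) (3,5) (0,4)
row 5: (1,2) (0,3) (2,5) (3,0) (5,6) (4,4) (6,1)
row 6: (3,0) (4,4) (6,1) (2,5) (0,3) (1,2) (5,6)
Orthogonality requires all 49 pairs distinct.
But the pair (1,2) repeats: cell (2,3) has L1 = 1, L2 = 2, and cell (5,0) has L1 = 1, L2 = 2.
A repeated pair means some other pair never occurs (only 35 distinct pairs out of 49), so the squares are not orthogonal.
Conclusion: NO.

NO


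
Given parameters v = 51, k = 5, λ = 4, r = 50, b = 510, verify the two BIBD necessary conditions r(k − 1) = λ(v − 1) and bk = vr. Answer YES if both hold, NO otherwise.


Condition (i): r(k − 1) = 50·4 = 200; λ(v − 1) = 4·50 = 200. Match? YES.
Condition (ii): bk = 510·5 = 2550; vr = 51·50 = 2550. Match? YES.
Both conditions hold? YES.

YES


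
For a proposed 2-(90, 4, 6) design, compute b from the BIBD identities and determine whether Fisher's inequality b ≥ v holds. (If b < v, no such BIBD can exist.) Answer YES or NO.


r = λ(v − 1)/(k − 1) = 6·89/3 = 178.
b = vr/k = 90·178/4 = 4005.
Fisher's inequality: b ≥ v ⇔ 4005 ≥ 90? YES.

YES


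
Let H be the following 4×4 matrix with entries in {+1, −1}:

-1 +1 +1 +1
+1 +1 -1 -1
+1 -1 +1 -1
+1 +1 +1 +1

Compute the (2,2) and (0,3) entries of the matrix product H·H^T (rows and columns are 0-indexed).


Row 0 of H: [-1, 1, 1, 1].
Row 2 of H: [1, -1, 1, -1].
Row 3 of H: [1, 1, 1, 1].
(H·H^T)[2][2] = Σ_j H[2][j]·H[2][j] = (1)² + (-1)² + (1)² + (-1)² = 1 + 1 + 1 + 1 = 4.
(H·H^T)[0][3] = Σ_j H[0][j]·H[3][j] = (-1)·(1) + (1)·(1) + (1)·(1) + (1)·(1) = -1 + 1 + 1 + 1 = 2.
Rows 0 and 3 are not orthogonal (dot product = 2 ≠ 0), so H is not a Hadamard matrix.

(2,2) entry = 4; (0,3) entry = 2.


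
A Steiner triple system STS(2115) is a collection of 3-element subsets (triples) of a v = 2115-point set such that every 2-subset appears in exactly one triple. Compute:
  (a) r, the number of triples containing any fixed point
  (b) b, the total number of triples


An STS(v) is a 2-(v, 3, 1) BIBD: block size k = 3, λ = 1.
Replication: r(k − 1) = λ(v − 1) ⇒ r·2 = 2115 − 1 = 2114 ⇒ r = 1057.
Block count: b = v(v − 1)/6 = 2115·2114/6 = 4471110/6 = 745185.

r = 1057, b = 745185.


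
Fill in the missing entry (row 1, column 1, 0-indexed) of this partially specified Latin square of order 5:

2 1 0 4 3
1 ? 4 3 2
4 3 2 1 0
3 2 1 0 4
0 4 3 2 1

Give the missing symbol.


Row 1 contains symbols [1, 2, 3, 4] — missing [0].
Column 1 contains symbols [1, 2, 3, 4] — missing [0].
The missing symbol must appear in both missing sets; intersection = [0].
Therefore the hidden value is 0.

Missing value = 0.


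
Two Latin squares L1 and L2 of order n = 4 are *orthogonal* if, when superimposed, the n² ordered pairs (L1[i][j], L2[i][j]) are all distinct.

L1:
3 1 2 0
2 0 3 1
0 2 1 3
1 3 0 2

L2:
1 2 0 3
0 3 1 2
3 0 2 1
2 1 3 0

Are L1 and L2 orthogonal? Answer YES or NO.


Form the n² = 16 superimposed pairs (L1[i][j], L2[i][j]), row by row (rows and columns indexed from 0):
row 0: (3,1) (1,2) (2,0) (0,3)
row 1: (2,0) (0,3) (3,1) (1,2)
row 2: (0,3) (2,0) (1,2) (3,1)
row 3: (1,2) (3,1) (0,3) (2,0)
Orthogonality requires all 16 pairs distinct.
But the pair (2,0) repeats: cell (0,2) has L1 = 2, L2 = 0, and cell (1,0) has L1 = 2, L2 = 0.
A repeated pair means some other pair never occurs (only 4 distinct pairs out of 16), so the squares are not orthogonal.
Conclusion: NO.

NO


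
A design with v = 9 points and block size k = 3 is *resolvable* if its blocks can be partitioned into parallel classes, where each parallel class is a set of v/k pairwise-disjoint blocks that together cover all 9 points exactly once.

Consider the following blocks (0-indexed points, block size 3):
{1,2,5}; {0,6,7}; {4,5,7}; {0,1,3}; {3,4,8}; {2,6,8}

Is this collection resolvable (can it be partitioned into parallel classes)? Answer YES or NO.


v = 9, block size k = 3, number of blocks = 6.
For resolvability, blocks must partition into parallel classes of size v/k = 3.
Total blocks must therefore be a multiple of 3: 6 = 3·2 + 0 ⇒ divisible ✓.
Greedy packing gives 2 candidate class(es). Each should be a full parallel class (size 3, covers all 9 points).
  Class 1 (3 blocks): {1,2,5}; {0,6,7}; {3,4,8}. Points covered: [0, 1, 2, 3, 4, 5, 6, 7, 8].
  Class 2 (3 blocks): {4,5,7}; {0,1,3}; {2,6,8}. Points covered: [0, 1, 2, 3, 4, 5, 6, 7, 8].
All classes full (size 3)? YES. All classes cover every point? YES.
Resolvable? YES.

YES


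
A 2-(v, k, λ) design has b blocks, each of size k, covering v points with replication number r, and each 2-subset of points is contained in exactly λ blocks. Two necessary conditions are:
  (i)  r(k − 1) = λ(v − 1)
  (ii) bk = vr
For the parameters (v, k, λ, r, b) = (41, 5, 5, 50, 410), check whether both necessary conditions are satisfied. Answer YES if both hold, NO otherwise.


Condition (i): r(k − 1) = 50·4 = 200; λ(v − 1) = 5·40 = 200. Match? YES.
Condition (ii): bk = 410·5 = 2050; vr = 41·50 = 2050. Match? YES.
Both conditions hold? YES.

YES


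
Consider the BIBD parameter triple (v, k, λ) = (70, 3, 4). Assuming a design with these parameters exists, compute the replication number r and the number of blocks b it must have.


Any 2-(v, k, λ) BIBD satisfies two necessary conditions:
  (i)  Each point sits in r blocks, and counting incidences through any fixed point gives r(k − 1) = λ(v − 1), so r = λ(v − 1)/(k − 1).
  (ii) Total incidences bk = vr, so b = vr/k.
Step 1: r = λ(v − 1)/(k − 1) = 4·(70 − 1)/(3 − 1) = 4·69/2 = 276/2 = 138.
Step 2: b = vr/k = 70·138/3 = 9660/3 = 3220.
Check integrality: r = 138 ∈ Z ✓, b = 3220 ∈ Z ✓.
(These identities are necessary conditions: they determine r and b for any design with these parameters, but do not by themselves prove that one exists.)

r = 138, b = 3220.


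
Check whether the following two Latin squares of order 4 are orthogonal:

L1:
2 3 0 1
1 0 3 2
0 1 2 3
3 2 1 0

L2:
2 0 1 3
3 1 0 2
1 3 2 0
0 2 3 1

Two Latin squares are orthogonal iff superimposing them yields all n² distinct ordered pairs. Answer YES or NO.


Form the n² = 16 superimposed pairs (L1[i][j], L2[i][j]), row by row (rows and columns indexed from 0):
row 0: (2,2) (3,0) (0,1) (1,3)
row 1: (1,3) (0,1) (3,0) (2,2)
row 2: (0,1) (1,3) (2,2) (3,0)
row 3: (3,0) (2,2) (1,3) (0,1)
Orthogonality requires all 16 pairs distinct.
But the pair (1,3) repeats: cell (0,3) has L1 = 1, L2 = 3, and cell (1,0) has L1 = 1, L2 = 3.
A repeated pair means some other pair never occurs (only 4 distinct pairs out of 16), so the squares are not orthogonal.
Conclusion: NO.

NO


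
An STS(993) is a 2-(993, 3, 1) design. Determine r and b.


An STS(v) is a 2-(v, 3, 1) BIBD: block size k = 3, λ = 1.
Replication: r(k − 1) = λ(v − 1) ⇒ r·2 = 993 − 1 = 992 ⇒ r = 496.
Block count: bk = vr ⇒ b·3 = 993·496 = 492528 ⇒ b = 164176.
(Check via b = v(v − 1)/6 = 993·992/6 = 985056/6 = 164176.)

r = 496, b = 164176.


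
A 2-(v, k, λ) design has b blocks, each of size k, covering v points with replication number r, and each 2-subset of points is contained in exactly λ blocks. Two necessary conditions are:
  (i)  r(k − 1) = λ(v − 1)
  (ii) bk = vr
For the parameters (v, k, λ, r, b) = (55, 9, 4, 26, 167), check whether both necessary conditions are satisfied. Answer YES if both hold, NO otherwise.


Condition (i): r(k − 1) = 26·8 = 208; λ(v − 1) = 4·54 = 216. Match? NO.
Condition (ii): bk = 167·9 = 1503; vr = 55·26 = 1430. Match? NO.
Both conditions hold? NO.

NO


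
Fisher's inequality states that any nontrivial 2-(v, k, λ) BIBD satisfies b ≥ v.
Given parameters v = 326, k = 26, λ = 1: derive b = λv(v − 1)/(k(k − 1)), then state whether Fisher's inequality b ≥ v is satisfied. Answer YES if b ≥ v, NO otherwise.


b = λv(v − 1)/(k(k − 1)) = 1·326·325/(26·25) = 105950/650 = 163.
Compare with v = 326: b < v, so Fisher's inequality fails.

NO


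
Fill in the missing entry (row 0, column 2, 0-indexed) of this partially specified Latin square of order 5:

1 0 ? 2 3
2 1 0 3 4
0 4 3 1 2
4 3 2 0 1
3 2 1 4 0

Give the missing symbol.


Row 0 contains symbols [0, 1, 2, 3] — missing [4].
Column 2 contains symbols [0, 1, 2, 3] — missing [4].
The missing symbol must appear in both missing sets; intersection = [4].
Therefore the hidden value is 4.

Missing value = 4.


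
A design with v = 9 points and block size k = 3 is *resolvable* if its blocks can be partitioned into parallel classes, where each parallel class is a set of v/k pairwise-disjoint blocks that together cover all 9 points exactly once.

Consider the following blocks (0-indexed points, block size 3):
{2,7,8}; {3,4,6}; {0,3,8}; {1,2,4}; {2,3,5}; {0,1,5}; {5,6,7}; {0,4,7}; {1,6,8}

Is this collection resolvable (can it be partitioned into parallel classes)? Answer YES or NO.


v = 9, block size k = 3, number of blocks = 9.
For resolvability, blocks must partition into parallel classes of size v/k = 3.
Total blocks must therefore be a multiple of 3: 9 = 3·3 + 0 ⇒ divisible ✓.
Greedy packing gives 3 candidate class(es). Each should be a full parallel class (size 3, covers all 9 points).
  Class 1 (3 blocks): {2,7,8}; {3,4,6}; {0,1,5}. Points covered: [0, 1, 2, 3, 4, 5, 6, 7, 8].
  Class 2 (3 blocks): {0,3,8}; {1,2,4}; {5,6,7}. Points covered: [0, 1, 2, 3, 4, 5, 6, 7, 8].
  Class 3 (3 blocks): {2,3,5}; {0,4,7}; {1,6,8}. Points covered: [0, 1, 2, 3, 4, 5, 6, 7, 8].
All classes full (size 3)? YES. All classes cover every point? YES.
Resolvable? YES.

YES


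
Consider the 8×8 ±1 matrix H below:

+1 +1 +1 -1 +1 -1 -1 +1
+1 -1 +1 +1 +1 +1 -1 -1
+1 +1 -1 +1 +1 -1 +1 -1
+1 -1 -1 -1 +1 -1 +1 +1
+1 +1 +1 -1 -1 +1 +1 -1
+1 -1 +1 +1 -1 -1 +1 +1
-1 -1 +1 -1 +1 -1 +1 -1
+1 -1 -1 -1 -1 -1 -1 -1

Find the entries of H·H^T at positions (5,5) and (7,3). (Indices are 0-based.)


Row 3 of H: [1, -1, -1, -1, 1, -1, 1, 1].
Row 5 of H: [1, -1, 1, 1, -1, -1, 1, 1].
Row 7 of H: [1, -1, -1, -1, -1, -1, -1, -1].
(H·H^T)[5][5] = Σ_j H[5][j]·H[5][j] = (1)² + (-1)² + (1)² + (1)² + (-1)² + (-1)² + (1)² + (1)² = 1 + 1 + 1 + 1 + 1 + 1 + 1 + 1 = 8.
(H·H^T)[7][3] = Σ_j H[7][j]·H[3][j] = (1)·(1) + (-1)·(-1) + (-1)·(-1) + (-1)·(-1) + (-1)·(1) + (-1)·(-1) + (-1)·(1) + (-1)·(1) = 1 + 1 + 1 + 1 + -1 + 1 + -1 + -1 = 2.
Rows 7 and 3 are not orthogonal (dot product = 2 ≠ 0), so H is not a Hadamard matrix.

(5,5) entry = 8; (7,3) entry = 2.


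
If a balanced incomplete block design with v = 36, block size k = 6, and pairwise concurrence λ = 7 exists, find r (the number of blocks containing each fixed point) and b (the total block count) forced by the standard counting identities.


Any 2-(v, k, λ) BIBD satisfies two necessary conditions:
  (i)  Each point sits in r blocks, and counting incidences through any fixed point gives r(k − 1) = λ(v − 1), so r = λ(v − 1)/(k − 1).
  (ii) Total incidences bk = vr, so b = vr/k.
Step 1: r = λ(v − 1)/(k − 1) = 7·(36 − 1)/(6 − 1) = 7·35/5 = 245/5 = 49.
Step 2: b = vr/k = 36·49/6 = 1764/6 = 294.
Check integrality: r = 49 ∈ Z ✓, b = 294 ∈ Z ✓.
(These identities are necessary conditions: they determine r and b for any design with these parameters, but do not by themselves prove that one exists.)

r = 49, b = 294.


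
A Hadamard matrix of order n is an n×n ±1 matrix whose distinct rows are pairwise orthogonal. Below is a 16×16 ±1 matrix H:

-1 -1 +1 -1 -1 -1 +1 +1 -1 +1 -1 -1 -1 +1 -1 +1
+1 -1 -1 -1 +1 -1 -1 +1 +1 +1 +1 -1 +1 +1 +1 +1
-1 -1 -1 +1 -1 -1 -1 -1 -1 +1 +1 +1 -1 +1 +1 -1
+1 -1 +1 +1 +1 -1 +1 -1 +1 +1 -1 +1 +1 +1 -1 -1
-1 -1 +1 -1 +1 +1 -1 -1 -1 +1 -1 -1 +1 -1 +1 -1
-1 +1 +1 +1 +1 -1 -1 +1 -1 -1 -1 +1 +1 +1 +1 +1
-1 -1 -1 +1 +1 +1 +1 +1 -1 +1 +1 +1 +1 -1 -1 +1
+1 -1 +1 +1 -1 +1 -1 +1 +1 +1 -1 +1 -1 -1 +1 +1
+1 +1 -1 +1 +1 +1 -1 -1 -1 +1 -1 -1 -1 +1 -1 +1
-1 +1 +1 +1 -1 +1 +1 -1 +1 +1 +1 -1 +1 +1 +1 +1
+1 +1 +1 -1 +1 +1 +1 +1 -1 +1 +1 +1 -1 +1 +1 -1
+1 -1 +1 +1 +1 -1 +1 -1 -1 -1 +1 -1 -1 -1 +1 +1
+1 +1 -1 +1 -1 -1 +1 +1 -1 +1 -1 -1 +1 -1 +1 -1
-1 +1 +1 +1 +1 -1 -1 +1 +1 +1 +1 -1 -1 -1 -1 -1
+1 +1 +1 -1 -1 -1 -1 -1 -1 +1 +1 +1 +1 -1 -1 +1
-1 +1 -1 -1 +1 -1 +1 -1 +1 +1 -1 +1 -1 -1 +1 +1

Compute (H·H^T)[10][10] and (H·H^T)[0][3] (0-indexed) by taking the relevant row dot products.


Row 0 of H: [-1, -1, 1, -1, -1, -1, 1, 1, -1, 1, -1, -1, -1, 1, -1, 1].
Row 3 of H: [1, -1, 1, 1, 1, -1, 1, -1, 1, 1, -1, 1, 1, 1, -1, -1].
Row 10 of H: [1, 1, 1, -1, 1, 1, 1, 1, -1, 1, 1, 1, -1, 1, 1, -1].
(H·H^T)[10][10] = Σ_j H[10][j]·H[10][j] = (1)² + (1)² + (1)² + (-1)² + (1)² + (1)² + (1)² + (1)² + (-1)² + (1)² + (1)² + (1)² + (-1)² + (1)² + (1)² + (-1)² = 1 + 1 + 1 + 1 + 1 + 1 + 1 + 1 + 1 + 1 + 1 + 1 + 1 + 1 + 1 + 1 = 16.
(H·H^T)[0][3] = Σ_j H[0][j]·H[3][j] = (-1)·(1) + (-1)·(-1) + (1)·(1) + (-1)·(1) + (-1)·(1) + (-1)·(-1) + (1)·(1) + (1)·(-1) + (-1)·(1) + (1)·(1) + (-1)·(-1) + (-1)·(1) + (-1)·(1) + (1)·(1) + (-1)·(-1) + (1)·(-1) = -1 + 1 + 1 + -1 + -1 + 1 + 1 + -1 + -1 + 1 + 1 + -1 + -1 + 1 + 1 + -1 = 0.
So rows 0 and 3 are orthogonal; the diagonal entry equals n = 16.

(10,10) entry = 16; (0,3) entry = 0.


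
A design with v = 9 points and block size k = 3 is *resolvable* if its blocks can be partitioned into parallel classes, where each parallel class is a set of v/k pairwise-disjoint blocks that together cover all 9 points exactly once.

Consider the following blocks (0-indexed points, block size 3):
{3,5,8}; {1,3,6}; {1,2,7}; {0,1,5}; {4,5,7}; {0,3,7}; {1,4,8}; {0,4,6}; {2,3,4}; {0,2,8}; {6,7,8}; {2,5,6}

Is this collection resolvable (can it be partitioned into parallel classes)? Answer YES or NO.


v = 9, block size k = 3, number of blocks = 12.
For resolvability, blocks must partition into parallel classes of size v/k = 3.
Total blocks must therefore be a multiple of 3: 12 = 3·4 + 0 ⇒ divisible ✓.
Greedy packing gives 4 candidate class(es). Each should be a full parallel class (size 3, covers all 9 points).
  Class 1 (3 blocks): {3,5,8}; {1,2,7}; {0,4,6}. Points covered: [0, 1, 2, 3, 4, 5, 6, 7, 8].
  Class 2 (3 blocks): {1,3,6}; {4,5,7}; {0,2,8}. Points covered: [0, 1, 2, 3, 4, 5, 6, 7, 8].
  Class 3 (3 blocks): {0,1,5}; {2,3,4}; {6,7,8}. Points covered: [0, 1, 2, 3, 4, 5, 6, 7, 8].
  Class 4 (3 blocks): {0,3,7}; {1,4,8}; {2,5,6}. Points covered: [0, 1, 2, 3, 4, 5, 6, 7, 8].
All classes full (size 3)? YES. All classes cover every point? YES.
Resolvable? YES.

YES


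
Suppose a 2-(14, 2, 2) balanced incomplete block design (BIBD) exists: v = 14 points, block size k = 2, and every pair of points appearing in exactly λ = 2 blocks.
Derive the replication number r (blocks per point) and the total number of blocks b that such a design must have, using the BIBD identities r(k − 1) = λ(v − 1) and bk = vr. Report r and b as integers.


Any 2-(v, k, λ) BIBD satisfies two necessary conditions:
  (i)  Each point sits in r blocks, and counting incidences through any fixed point gives r(k − 1) = λ(v − 1), so r = λ(v − 1)/(k − 1).
  (ii) Total incidences bk = vr, so b = vr/k.
Step 1: r = λ(v − 1)/(k − 1) = 2·(14 − 1)/(2 − 1) = 2·13/1 = 26/1 = 26.
Step 2: b = vr/k = 14·26/2 = 364/2 = 182.
Check integrality: r = 26 ∈ Z ✓, b = 182 ∈ Z ✓.
(These identities are necessary conditions: they determine r and b for any design with these parameters, but do not by themselves prove that one exists.)

r = 26, b = 182.


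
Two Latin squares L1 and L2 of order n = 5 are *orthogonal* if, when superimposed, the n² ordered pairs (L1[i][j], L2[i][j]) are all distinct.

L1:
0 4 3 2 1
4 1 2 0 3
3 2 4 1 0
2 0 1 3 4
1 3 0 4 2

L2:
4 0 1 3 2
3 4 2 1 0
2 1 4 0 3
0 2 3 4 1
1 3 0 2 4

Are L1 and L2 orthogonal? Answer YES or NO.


Form the n² = 25 superimposed pairs (L1[i][j], L2[i][j]), row by row (rows and columns indexed from 0):
row 0: (0,4) (4,0) (3,1) (2,3) (1,2)
row 1: (4,3) (1,4) (2,2) (0,1) (3,0)
row 2: (3,2) (2,1) (4,4) (1,0) (0,3)
row 3: (2,0) (0,2) (1,3) (3,4) (4,1)
row 4: (1,1) (3,3) (0,0) (4,2) (2,4)
Orthogonality requires all 25 pairs distinct.
Check by first coordinate: for each symbol s of L1, list the L2 entries in the n cells where L1 = s; they must all differ.
  L1 = 0: L2 entries (in reading order) 4, 1, 3, 2, 0 — all 5 distinct ✓
  L1 = 1: L2 entries (in reading order) 2, 4, 0, 3, 1 — all 5 distinct ✓
  L1 = 2: L2 entries (in reading order) 3, 2, 1, 0, 4 — all 5 distinct ✓
  L1 = 3: L2 entries (in reading order) 1, 0, 2, 4, 3 — all 5 distinct ✓
  L1 = 4: L2 entries (in reading order) 0, 3, 4, 1, 2 — all 5 distinct ✓
Every symbol of L1 meets every symbol of L2 exactly once, so all 25 pairs are distinct (25 of 25).
Conclusion: YES.

YES


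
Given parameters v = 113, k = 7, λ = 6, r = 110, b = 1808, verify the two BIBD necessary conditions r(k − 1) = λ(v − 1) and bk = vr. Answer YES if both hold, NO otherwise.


Condition (i): r(k − 1) = 110·6 = 660; λ(v − 1) = 6·112 = 672. Match? NO.
Condition (ii): bk = 1808·7 = 12656; vr = 113·110 = 12430. Match? NO.
Both conditions hold? NO.

NO


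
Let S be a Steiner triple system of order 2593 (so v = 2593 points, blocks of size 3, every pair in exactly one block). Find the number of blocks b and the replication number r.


An STS(v) is a 2-(v, 3, 1) BIBD: block size k = 3, λ = 1.
Replication: r(k − 1) = λ(v − 1) ⇒ r·2 = 2593 − 1 = 2592 ⇒ r = 1296.
Block count: b = v(v − 1)/6 = 2593·2592/6 = 6721056/6 = 1120176.
(Check via bk = vr: 1120176·3 = 3360528 = 2593·1296 = 3360528 ✓.)

r = 1296, b = 1120176.


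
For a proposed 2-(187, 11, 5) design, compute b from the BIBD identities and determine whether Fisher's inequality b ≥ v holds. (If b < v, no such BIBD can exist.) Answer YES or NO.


b = λv(v − 1)/(k(k − 1)) = 5·187·186/(11·10) = 173910/110 = 1581.
Compare with v = 187: b ≥ v, so Fisher's inequality holds.

YES


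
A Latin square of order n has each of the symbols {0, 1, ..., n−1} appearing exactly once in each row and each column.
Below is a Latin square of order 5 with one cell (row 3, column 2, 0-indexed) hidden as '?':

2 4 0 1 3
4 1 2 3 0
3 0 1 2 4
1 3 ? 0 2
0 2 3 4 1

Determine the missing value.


Row 3 contains symbols [0, 1, 2, 3] — missing [4].
Column 2 contains symbols [0, 1, 2, 3] — missing [4].
The missing symbol must appear in both missing sets; intersection = [4].
Therefore the hidden value is 4.

Missing value = 4.


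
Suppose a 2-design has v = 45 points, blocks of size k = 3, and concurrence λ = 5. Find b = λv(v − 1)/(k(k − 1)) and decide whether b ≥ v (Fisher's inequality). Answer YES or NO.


r = λ(v − 1)/(k − 1) = 5·44/2 = 110.
b = vr/k = 45·110/3 = 1650.
Fisher's inequality: b ≥ v ⇔ 1650 ≥ 45? YES.

YES


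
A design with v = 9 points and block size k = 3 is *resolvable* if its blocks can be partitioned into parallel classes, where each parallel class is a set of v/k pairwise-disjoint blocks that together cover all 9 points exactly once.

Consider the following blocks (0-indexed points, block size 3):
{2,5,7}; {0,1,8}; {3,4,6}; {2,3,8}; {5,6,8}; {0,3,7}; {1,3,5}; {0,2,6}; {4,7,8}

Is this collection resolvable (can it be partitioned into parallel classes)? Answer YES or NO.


v = 9, block size k = 3, number of blocks = 9.
For resolvability, blocks must partition into parallel classes of size v/k = 3.
Total blocks must therefore be a multiple of 3: 9 = 3·3 + 0 ⇒ divisible ✓.
Consider block {2,3,8}. It intersects every other block in the collection, so no parallel class of size 3 can contain it.
Since every block must belong to some parallel class in a resolution, the collection cannot be partitioned into parallel classes.
Resolvable? NO.

NO


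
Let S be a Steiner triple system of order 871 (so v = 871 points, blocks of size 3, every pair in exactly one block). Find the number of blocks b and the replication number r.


An STS(v) is a 2-(v, 3, 1) BIBD: block size k = 3, λ = 1.
Replication: r(k − 1) = λ(v − 1) ⇒ r·2 = 871 − 1 = 870 ⇒ r = 435.
Block count: b = v(v − 1)/6 = 871·870/6 = 757770/6 = 126295.

r = 435, b = 126295.


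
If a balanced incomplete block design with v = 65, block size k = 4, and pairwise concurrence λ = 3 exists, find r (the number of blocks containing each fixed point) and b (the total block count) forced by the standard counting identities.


Any 2-(v, k, λ) BIBD satisfies two necessary conditions:
  (i)  Each point sits in r blocks, and counting incidences through any fixed point gives r(k − 1) = λ(v − 1), so r = λ(v − 1)/(k − 1).
  (ii) Total incidences bk = vr, so b = vr/k.
Step 1: r = λ(v − 1)/(k − 1) = 3·(65 − 1)/(4 − 1) = 3·64/3 = 192/3 = 64.
Step 2: b = vr/k = 65·64/4 = 4160/4 = 1040.
Check integrality: r = 64 ∈ Z ✓, b = 1040 ∈ Z ✓.
(These identities are necessary conditions: they determine r and b for any design with these parameters, but do not by themselves prove that one exists.)

r = 64, b = 1040.


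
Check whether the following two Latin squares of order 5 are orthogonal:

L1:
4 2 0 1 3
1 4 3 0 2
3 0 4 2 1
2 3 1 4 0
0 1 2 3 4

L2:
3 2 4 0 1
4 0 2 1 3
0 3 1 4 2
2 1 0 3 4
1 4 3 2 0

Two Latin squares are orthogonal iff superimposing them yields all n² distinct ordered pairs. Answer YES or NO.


Form the n² = 25 superimposed pairs (L1[i][j], L2[i][j]), row by row (rows and columns indexed from 0):
row 0: (4,3) (2,2) (0,4) (1,0) (3,1)
row 1: (1,4) (4,0) (3,2) (0,1) (2,3)
row 2: (3,0) (0,3) (4,1) (2,4) (1,2)
row 3: (2,2) (3,1) (1,0) (4,3) (0,4)
row 4: (0,1) (1,4) (2,3) (3,2) (4,0)
Orthogonality requires all 25 pairs distinct.
But the pair (2,2) repeats: cell (0,1) has L1 = 2, L2 = 2, and cell (3,0) has L1 = 2, L2 = 2.
A repeated pair means some other pair never occurs (only 15 distinct pairs out of 25), so the squares are not orthogonal.
Conclusion: NO.

NO
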